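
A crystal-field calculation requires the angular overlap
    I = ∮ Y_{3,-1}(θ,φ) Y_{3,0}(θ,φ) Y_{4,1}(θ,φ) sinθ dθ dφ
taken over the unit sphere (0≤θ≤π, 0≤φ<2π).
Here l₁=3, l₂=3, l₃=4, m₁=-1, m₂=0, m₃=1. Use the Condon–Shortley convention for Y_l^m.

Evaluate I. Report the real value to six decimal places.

-0.099323

Checks pass: Σm=0; 10 even; l₃=4∈[0,6].
(2·3+1)(2·3+1)(2·4+1) = 441
Δ: 2! 4! 4! / 11! → 1/34650
sum: t=0:+1/72 t=1:−1/16 t=2:+1/72 = -5/144
3j²(3 3 4; 0 0 0) = Δ·Π!·Σ² = 2/77  (sign -1)
sum: t=0:+1/288 t=1:−1/24 t=2:+1/48 = -5/288
3j²(3 3 4; -1 0 1) = Δ·Π!·Σ² = 5/462  (sign +1)
combine: 4πI² = 441·2/77·5/462 = 15/121
take √, sign -1: I = -0.09932258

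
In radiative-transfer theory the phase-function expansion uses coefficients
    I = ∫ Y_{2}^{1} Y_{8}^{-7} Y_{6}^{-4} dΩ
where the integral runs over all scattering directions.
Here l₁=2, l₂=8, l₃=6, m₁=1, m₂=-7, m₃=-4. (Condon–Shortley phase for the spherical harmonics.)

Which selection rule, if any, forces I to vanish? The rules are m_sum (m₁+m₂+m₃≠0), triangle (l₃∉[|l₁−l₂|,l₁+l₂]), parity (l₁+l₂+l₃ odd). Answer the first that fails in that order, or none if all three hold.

m_sum

Σmᵢ = -10  ✗
l₃∈[|l₁−l₂|,l₁+l₂]=[6,10], have l₃=6
Σlᵢ = 16 ⇒ even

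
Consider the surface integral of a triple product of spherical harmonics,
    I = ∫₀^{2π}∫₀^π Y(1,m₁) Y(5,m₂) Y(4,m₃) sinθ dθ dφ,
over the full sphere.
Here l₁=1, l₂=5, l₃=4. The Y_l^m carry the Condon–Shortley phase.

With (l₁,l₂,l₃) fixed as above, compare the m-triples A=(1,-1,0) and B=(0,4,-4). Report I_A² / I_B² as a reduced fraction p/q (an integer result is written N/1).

Same 1,5,4: normalisation and zero-m 3j drop out of the ratio.
A: Δ: 2! 0! 8! / 11! → 1/495; sum: t=0:+1/1152 = 1/1152; 3j²(1 5 4; 1 -1 0) = Δ·Π!·Σ² = 1/33  (sign +1)
B: Δ: 2! 0! 8! / 11! → 1/495; sum: t=1:−1/40320 = -1/40320; 3j²(1 5 4; 0 4 -4) = Δ·Π!·Σ² = 1/55  (sign -1)
I_A²/I_B² = (1/33)/(1/55) = 5/3

5/3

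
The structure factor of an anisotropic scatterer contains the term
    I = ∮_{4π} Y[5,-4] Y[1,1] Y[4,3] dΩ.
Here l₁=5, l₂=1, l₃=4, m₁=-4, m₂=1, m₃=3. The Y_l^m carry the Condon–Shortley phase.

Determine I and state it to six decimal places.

0.294638

Checks pass: Σm=0; 10 even; l₃=4∈[4,6].
(2·5+1)(2·1+1)(2·4+1) = 297
Δ: 2! 8! 0! / 11! → 1/495
sum: t=1:−1/576 = -1/576
3j²(5 1 4; 0 0 0) = Δ·Π!·Σ² = 5/99  (sign -1)
sum: t=2:+1/10080 = 1/10080
3j²(5 1 4; -4 1 3) = Δ·Π!·Σ² = 4/55  (sign -1)
combine: 4πI² = 297·5/99·4/55 = 12/11
take √, sign +1: I = 0.29463840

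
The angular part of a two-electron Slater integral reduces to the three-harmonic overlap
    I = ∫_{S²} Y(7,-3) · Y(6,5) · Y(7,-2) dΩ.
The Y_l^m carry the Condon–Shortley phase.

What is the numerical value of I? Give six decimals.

-0.040990

m-sum 0 ✓  L=20 even ✓  1≤7≤13 ✓
Π(2lᵢ+1) = 15×13×15 = 2925
triangle coeff Δ(7,6,7) = 1/2444321880
Σ_t [0,6]: t=0:+1/2612736000 t=1:−1/20736000 t=2:+1/1658880 t=3:−1/746496 t=4:+1/1658880 t=5:−1/20736000 t=6:+1/2612736000 = -1/4354560
(3j)²=1000/138567 [(7 6 7; 0 0 0)], sign=+1
Σ_t [5,6]: t=5:−1/62208000 t=6:+1/49766400 = 1/248832000
(3j)²=21/20995 [(7 6 7; -3 5 -2)], sign=-1
⇒ 4πI² = 315000/14919047
I = (-1)√(315000/14919047/(4π)) = -0.04099018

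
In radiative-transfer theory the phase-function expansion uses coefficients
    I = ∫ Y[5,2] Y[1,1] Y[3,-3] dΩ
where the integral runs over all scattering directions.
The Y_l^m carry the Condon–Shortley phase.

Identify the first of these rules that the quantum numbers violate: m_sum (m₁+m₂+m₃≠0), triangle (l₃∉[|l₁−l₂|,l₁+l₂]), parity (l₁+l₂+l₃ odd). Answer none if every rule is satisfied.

triangle

azimuthal sum: 2 + 1 − 3 = 0  ✓
4 ≤ 3 ≤ 6 (triangle on l)  ✗
L = 5 + 1 + 3 = 9 (odd)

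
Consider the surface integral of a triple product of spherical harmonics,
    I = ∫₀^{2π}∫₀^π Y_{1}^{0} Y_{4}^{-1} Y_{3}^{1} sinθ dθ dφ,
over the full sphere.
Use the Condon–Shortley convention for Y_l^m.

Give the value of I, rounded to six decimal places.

-0.238414

Checks pass: Σm=0; 8 even; l₃=3∈[3,5].
(2·1+1)(2·4+1)(2·3+1) = 189
Δ: 2! 0! 6! / 9! → 1/252
sum: t=1:−1/36 = -1/36
3j²(1 4 3; 0 0 0) = Δ·Π!·Σ² = 4/63  (sign +1)
sum: t=1:−1/48 = -1/48
3j²(1 4 3; 0 -1 1) = Δ·Π!·Σ² = 5/84  (sign -1)
combine: 4πI² = 189·4/63·5/84 = 5/7
take √, sign -1: I = -0.23841361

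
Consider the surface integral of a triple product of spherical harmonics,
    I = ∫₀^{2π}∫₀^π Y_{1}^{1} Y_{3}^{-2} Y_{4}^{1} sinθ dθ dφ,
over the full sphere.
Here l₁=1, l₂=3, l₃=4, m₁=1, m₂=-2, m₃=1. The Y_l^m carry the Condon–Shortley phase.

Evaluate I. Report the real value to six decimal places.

-0.106622

Rules hold: Σm=0, L=8 even, 2≤4≤4.
N = 3·7·9 = 189
Δ = 0!·2!·6!/9! = 1/252
Racah Σ t=0..0: t=0:+1/36 = 1/36
⇒ 3j(1 3 4; 0 0 0)² = 4/63, sgn +1
Racah Σ t=0..0: t=0:+1/240 = 1/240
⇒ 3j(1 3 4; 1 -2 1)² = 1/84, sgn -1
4πI² = N·(3j₀)²·(3jₘ)² = 1/7
I = -1·√(0.142857/4π) = -0.10662181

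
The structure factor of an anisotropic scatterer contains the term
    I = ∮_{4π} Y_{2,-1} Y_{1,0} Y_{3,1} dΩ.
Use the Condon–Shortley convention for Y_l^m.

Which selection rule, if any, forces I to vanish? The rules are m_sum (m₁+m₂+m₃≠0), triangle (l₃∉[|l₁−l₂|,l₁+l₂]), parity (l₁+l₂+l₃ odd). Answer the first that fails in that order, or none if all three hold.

m₁+m₂+m₃ = -1 + 0 + 1 = 0  ✓
triangle: |2−1|=1 ≤ l₃=3 ≤ 2+1=3  ✓
parity: l₁+l₂+l₃ = 6 is even  ✓

none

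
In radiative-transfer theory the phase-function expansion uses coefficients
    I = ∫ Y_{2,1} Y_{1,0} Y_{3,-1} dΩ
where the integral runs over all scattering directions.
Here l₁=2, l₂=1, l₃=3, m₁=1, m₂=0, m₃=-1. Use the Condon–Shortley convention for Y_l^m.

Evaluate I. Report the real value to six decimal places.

Checks pass: Σm=0; 6 even; l₃=3∈[1,3].
(2·2+1)(2·1+1)(2·3+1) = 105
Δ: 0! 4! 2! / 7! → 1/105
sum: t=0:+1/4 = 1/4
3j²(2 1 3; 0 0 0) = Δ·Π!·Σ² = 3/35  (sign -1)
sum: t=0:+1/6 = 1/6
3j²(2 1 3; 1 0 -1) = Δ·Π!·Σ² = 8/105  (sign +1)
combine: 4πI² = 105·3/35·8/105 = 24/35
take √, sign -1: I = -0.23359668

-0.233597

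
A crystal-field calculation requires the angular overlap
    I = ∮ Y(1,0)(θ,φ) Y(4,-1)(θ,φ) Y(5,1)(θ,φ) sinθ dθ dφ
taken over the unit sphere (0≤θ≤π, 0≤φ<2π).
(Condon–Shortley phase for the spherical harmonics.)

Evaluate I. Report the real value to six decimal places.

-0.240571

Checks pass: Σm=0; 10 even; l₃=5∈[3,5].
(2·1+1)(2·4+1)(2·5+1) = 297
Δ: 0! 2! 8! / 11! → 1/495
sum: t=0:+1/576 = 1/576
3j²(1 4 5; 0 0 0) = Δ·Π!·Σ² = 5/99  (sign -1)
sum: t=0:+1/720 = 1/720
3j²(1 4 5; 0 -1 1) = Δ·Π!·Σ² = 8/165  (sign +1)
combine: 4πI² = 297·5/99·8/165 = 8/11
take √, sign -1: I = -0.24057125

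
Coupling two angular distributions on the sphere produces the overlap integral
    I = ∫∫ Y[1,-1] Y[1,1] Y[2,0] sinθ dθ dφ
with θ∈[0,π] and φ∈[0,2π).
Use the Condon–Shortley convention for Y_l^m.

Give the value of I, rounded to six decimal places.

0.126157

m-sum 0 ✓  L=4 even ✓  0≤2≤2 ✓
Π(2lᵢ+1) = 3×3×5 = 45
triangle coeff Δ(1,1,2) = 1/30
Σ_t [0,0]: t=0:+1/1 = 1/1
(3j)²=2/15 [(1 1 2; 0 0 0)], sign=+1
Σ_t [0,0]: t=0:+1/4 = 1/4
(3j)²=1/30 [(1 1 2; -1 1 0)], sign=+1
⇒ 4πI² = 1/5
I = (+1)√(1/5/(4π)) = 0.12615663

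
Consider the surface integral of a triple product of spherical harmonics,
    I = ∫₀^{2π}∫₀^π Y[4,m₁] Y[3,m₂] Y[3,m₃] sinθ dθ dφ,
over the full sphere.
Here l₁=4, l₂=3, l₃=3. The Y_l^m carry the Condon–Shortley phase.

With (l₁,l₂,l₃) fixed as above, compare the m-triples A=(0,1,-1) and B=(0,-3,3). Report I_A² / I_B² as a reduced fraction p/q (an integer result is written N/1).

l's match ⇒ only the (l;m) 3-j factors differ between A and B.
A: triangle coeff Δ(4,3,3) = 1/34650; Σ_t [2,4]: t=2:+1/32 t=3:−1/36 t=4:+1/1152 = 5/1152; (3j)²=1/1386 [(4 3 3; 0 1 -1)], sign=+1
B: triangle coeff Δ(4,3,3) = 1/34650; Σ_t [0,0]: t=0:+1/1152 = 1/1152; (3j)²=1/154 [(4 3 3; 0 -3 3)], sign=+1
I_A²/I_B² = (1/1386)/(1/154) = 1/9

1/9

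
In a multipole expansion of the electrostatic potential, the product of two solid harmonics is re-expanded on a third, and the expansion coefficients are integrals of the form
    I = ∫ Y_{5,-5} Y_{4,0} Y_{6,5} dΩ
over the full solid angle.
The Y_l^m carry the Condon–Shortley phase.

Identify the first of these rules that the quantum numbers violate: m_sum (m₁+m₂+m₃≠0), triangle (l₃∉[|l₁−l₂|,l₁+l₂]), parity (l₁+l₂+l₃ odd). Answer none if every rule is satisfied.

Σmᵢ = 0  ✓
l₃∈[|l₁−l₂|,l₁+l₂]=[1,9], have l₃=6  ✓
Σlᵢ = 15 ⇒ odd  ✗

parity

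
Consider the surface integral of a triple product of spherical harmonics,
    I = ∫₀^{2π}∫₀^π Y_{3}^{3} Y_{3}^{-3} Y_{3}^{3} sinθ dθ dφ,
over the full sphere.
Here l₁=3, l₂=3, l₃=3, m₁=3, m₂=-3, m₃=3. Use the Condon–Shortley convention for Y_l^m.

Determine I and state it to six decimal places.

Σmᵢ = 3 ≠ 0, so the φ-integral vanishes; I = 0

0.000000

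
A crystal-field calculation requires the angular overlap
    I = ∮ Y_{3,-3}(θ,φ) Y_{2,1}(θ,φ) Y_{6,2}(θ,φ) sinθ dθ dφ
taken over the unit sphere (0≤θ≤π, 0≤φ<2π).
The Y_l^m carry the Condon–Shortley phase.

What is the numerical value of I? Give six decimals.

l₃=6 ∉ [1,5] — triangle fails ⇒ I = 0

0.000000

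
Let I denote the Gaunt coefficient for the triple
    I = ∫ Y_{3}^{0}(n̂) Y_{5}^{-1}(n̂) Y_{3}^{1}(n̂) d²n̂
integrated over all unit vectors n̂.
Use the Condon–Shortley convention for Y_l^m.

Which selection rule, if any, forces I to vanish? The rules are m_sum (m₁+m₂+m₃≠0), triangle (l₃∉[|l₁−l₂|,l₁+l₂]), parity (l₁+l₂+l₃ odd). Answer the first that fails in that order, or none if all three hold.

parity

m₁+m₂+m₃ = 0 − 1 + 1 = 0  ✓
triangle: |3−5|=2 ≤ l₃=3 ≤ 3+5=8  ✓
parity: l₁+l₂+l₃ = 11 is odd  ✗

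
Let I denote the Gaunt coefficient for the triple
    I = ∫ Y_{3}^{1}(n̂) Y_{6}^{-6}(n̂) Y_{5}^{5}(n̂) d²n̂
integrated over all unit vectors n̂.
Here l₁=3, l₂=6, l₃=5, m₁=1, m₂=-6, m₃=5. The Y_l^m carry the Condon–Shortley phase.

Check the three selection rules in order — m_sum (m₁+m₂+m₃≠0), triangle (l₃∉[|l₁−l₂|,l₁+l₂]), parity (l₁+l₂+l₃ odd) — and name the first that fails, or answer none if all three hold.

m₁+m₂+m₃ = 1 − 6 + 5 = 0  ✓
triangle: |3−6|=3 ≤ l₃=5 ≤ 3+6=9  ✓
parity: l₁+l₂+l₃ = 14 is even  ✓

none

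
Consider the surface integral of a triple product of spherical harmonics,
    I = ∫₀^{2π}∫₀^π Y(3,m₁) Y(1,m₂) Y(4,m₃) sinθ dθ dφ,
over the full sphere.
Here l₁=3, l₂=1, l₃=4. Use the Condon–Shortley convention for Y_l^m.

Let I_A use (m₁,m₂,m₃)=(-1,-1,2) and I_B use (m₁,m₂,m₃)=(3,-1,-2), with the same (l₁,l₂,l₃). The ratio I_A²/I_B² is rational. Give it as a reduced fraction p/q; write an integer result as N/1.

Shared (l₁,l₂,l₃)=(3,1,4): N and (l;000)² cancel in I_A²/I_B².
A: Δ = 0!·6!·2!/9! = 1/252; Racah Σ t=0..0: t=0:+1/96 = 1/96; ⇒ 3j(3 1 4; -1 -1 2)² = 5/84, sgn +1
B: Δ = 0!·6!·2!/9! = 1/252; Racah Σ t=0..0: t=0:+1/1440 = 1/1440; ⇒ 3j(3 1 4; 3 -1 -2)² = 1/252, sgn +1
I_A²/I_B² = (5/84)/(1/252) = 15/1

15/1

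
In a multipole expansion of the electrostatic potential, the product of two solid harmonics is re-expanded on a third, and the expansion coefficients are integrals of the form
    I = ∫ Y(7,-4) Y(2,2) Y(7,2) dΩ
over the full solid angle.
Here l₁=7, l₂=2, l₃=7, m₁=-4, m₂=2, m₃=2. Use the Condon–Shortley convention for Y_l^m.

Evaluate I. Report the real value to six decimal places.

Rules hold: Σm=0, L=16 even, 5≤7≤9.
N = 15·5·15 = 1125
Δ = 2!·12!·2!/17! = 1/185640
Racah Σ t=0..2: t=0:+1/2419200 t=1:−1/518400 t=2:+1/2419200 = -1/907200
⇒ 3j(7 2 7; 0 0 0)² = 56/3315, sgn +1
Racah Σ t=2..2: t=2:+1/8709120 = 1/8709120
⇒ 3j(7 2 7; -4 2 2)² = 55/3094, sgn -1
4πI² = N·(3j₀)²·(3jₘ)² = 16500/48841
I = -1·√(0.337831/4π) = -0.16396259

-0.163963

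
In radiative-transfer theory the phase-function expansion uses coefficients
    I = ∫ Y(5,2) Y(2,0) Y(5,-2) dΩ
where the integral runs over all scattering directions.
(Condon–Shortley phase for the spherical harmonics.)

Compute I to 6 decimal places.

Checks pass: Σm=0; 12 even; l₃=5∈[3,7].
(2·5+1)(2·2+1)(2·5+1) = 605
Δ: 2! 8! 2! / 13! → 1/38610
sum: t=0:+1/2880 t=1:−1/576 t=2:+1/2880 = -1/960
3j²(5 2 5; 0 0 0) = Δ·Π!·Σ² = 10/429  (sign +1)
sum: t=0:+1/2880 t=1:−1/1440 t=2:+1/20160 = -1/3360
3j²(5 2 5; 2 0 -2) = Δ·Π!·Σ² = 6/715  (sign +1)
combine: 4πI² = 605·10/429·6/715 = 20/169
take √, sign +1: I = 0.09704356

0.097044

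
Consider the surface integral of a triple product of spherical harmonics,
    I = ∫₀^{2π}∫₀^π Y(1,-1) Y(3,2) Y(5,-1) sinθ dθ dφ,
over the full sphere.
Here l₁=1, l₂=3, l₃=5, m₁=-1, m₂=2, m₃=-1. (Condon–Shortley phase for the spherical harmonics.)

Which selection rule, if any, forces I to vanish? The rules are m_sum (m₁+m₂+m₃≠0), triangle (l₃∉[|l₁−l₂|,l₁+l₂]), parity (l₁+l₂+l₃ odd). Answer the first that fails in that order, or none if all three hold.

triangle

Σmᵢ = 0  ✓
l₃∈[|l₁−l₂|,l₁+l₂]=[2,4], have l₃=5  ✗
Σlᵢ = 9 ⇒ odd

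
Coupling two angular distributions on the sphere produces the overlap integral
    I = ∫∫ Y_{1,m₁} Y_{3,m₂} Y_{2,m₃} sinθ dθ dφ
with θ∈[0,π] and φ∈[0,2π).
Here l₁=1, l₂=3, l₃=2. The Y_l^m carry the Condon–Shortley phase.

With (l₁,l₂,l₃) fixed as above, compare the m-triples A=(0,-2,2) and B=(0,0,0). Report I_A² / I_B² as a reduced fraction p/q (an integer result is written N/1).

5/9

l's match ⇒ only the (l;m) 3-j factors differ between A and B.
A: triangle coeff Δ(1,3,2) = 1/105; Σ_t [1,1]: t=1:−1/24 = -1/24; (3j)²=1/21 [(1 3 2; 0 -2 2)], sign=-1
B: triangle coeff Δ(1,3,2) = 1/105; Σ_t [1,1]: t=1:−1/4 = -1/4; (3j)²=3/35 [(1 3 2; 0 0 0)], sign=-1
I_A²/I_B² = (1/21)/(3/35) = 5/9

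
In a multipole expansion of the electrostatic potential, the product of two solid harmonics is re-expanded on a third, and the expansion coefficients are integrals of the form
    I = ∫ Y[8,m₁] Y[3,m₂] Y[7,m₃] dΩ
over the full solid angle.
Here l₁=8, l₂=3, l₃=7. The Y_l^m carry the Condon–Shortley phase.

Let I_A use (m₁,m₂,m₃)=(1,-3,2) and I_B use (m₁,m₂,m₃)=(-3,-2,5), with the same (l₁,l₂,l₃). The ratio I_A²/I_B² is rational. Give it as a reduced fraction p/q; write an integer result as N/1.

l's match ⇒ only the (l;m) 3-j factors differ between A and B.
A: triangle coeff Δ(8,3,7) = 1/5290740; Σ_t [0,0]: t=0:+1/29030400 = 1/29030400; (3j)²=54/4199 [(8 3 7; 1 -3 2)], sign=-1
B: triangle coeff Δ(8,3,7) = 1/5290740; Σ_t [0,1]: t=0:+1/958003200 t=1:−1/87091200 = -1/95800320; (3j)²=1000/88179 [(8 3 7; -3 -2 5)], sign=-1
I_A²/I_B² = (54/4199)/(1000/88179) = 567/500

567/500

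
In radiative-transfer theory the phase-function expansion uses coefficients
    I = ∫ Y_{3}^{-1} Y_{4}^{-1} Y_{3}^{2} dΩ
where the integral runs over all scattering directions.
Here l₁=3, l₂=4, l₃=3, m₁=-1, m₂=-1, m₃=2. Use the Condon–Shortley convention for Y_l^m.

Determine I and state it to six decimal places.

0.145070

Rules hold: Σm=0, L=10 even, 1≤3≤7.
N = 7·9·7 = 441
Δ = 4!·2!·4!/11! = 1/34650
Racah Σ t=1..3: t=1:−1/72 t=2:+1/16 t=3:−1/72 = 5/144
⇒ 3j(3 4 3; 0 0 0)² = 2/77, sgn -1
Racah Σ t=2..3: t=2:+1/48 t=3:−1/144 = 1/72
⇒ 3j(3 4 3; -1 -1 2)² = 16/693, sgn -1
4πI² = N·(3j₀)²·(3jₘ)² = 32/121
I = +1·√(0.264463/4π) = 0.14506992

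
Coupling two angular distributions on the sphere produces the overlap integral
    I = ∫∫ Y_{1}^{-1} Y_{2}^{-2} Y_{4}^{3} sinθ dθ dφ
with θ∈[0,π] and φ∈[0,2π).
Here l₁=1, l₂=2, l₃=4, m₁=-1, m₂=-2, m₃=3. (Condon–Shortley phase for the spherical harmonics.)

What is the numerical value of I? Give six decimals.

|1−2|≤4≤1+2 violated ⇒ I = 0

0.000000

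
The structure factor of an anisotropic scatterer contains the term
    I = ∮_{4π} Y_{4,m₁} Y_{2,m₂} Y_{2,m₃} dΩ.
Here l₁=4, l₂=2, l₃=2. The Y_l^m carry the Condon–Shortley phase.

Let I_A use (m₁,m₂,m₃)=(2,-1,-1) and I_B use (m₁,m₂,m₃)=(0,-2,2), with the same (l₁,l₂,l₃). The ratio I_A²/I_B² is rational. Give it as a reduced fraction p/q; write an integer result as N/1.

40/1

Same 4,2,2: normalisation and zero-m 3j drop out of the ratio.
A: Δ: 4! 4! 0! / 9! → 1/630; sum: t=1:−1/36 = -1/36; 3j²(4 2 2; 2 -1 -1) = Δ·Π!·Σ² = 4/63  (sign +1)
B: Δ: 4! 4! 0! / 9! → 1/630; sum: t=0:+1/576 = 1/576; 3j²(4 2 2; 0 -2 2) = Δ·Π!·Σ² = 1/630  (sign +1)
I_A²/I_B² = (4/63)/(1/630) = 40/1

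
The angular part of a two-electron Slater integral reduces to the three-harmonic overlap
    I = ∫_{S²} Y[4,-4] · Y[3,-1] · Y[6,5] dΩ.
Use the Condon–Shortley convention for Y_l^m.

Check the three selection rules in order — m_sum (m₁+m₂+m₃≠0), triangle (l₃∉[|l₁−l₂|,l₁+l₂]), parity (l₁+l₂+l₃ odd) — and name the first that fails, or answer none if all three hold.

parity

azimuthal sum: -4 − 1 + 5 = 0  ✓
1 ≤ 6 ≤ 7 (triangle on l)  ✓
L = 4 + 3 + 6 = 13 (odd)  ✗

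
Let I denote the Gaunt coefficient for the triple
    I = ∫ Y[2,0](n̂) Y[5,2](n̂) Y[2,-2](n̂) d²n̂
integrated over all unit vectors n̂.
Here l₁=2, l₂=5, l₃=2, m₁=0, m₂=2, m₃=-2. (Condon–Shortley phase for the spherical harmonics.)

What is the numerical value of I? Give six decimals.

|2−5|≤2≤2+5 violated ⇒ I = 0

0.000000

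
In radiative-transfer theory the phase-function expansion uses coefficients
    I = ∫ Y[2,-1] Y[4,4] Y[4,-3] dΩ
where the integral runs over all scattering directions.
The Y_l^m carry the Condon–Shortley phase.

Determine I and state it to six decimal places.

m-sum 0 ✓  L=10 even ✓  2≤4≤6 ✓
Π(2lᵢ+1) = 5×9×9 = 405
triangle coeff Δ(2,4,4) = 1/13860
Σ_t [0,2]: t=0:+1/192 t=1:−1/36 t=2:+1/192 = -5/288
(3j)²=20/693 [(2 4 4; 0 0 0)], sign=-1
Σ_t [2,2]: t=2:+1/1440 = 1/1440
(3j)²=7/165 [(2 4 4; -1 4 -3)], sign=-1
⇒ 4πI² = 60/121
I = (+1)√(60/121/(4π)) = 0.19864517

0.198645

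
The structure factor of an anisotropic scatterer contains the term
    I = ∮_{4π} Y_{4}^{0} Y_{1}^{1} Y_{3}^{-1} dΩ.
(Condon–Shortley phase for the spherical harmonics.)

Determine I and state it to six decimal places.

m-sum 0 ✓  L=8 even ✓  3≤3≤5 ✓
Π(2lᵢ+1) = 9×3×7 = 189
triangle coeff Δ(4,1,3) = 1/252
Σ_t [1,1]: t=1:−1/36 = -1/36
(3j)²=4/63 [(4 1 3; 0 0 0)], sign=+1
Σ_t [2,2]: t=2:+1/96 = 1/96
(3j)²=1/42 [(4 1 3; 0 1 -1)], sign=+1
⇒ 4πI² = 2/7
I = (+1)√(2/7/(4π)) = 0.15078601

0.150786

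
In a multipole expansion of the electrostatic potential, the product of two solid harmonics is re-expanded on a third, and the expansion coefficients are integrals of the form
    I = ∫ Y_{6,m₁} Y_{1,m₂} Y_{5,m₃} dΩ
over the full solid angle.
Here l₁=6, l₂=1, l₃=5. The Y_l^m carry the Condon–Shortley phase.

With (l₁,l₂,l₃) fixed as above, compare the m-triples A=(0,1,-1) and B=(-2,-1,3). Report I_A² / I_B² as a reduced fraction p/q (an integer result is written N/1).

5/2

Shared (l₁,l₂,l₃)=(6,1,5): N and (l;000)² cancel in I_A²/I_B².
A: Δ = 2!·10!·0!/13! = 1/858; Racah Σ t=2..2: t=2:+1/34560 = 1/34560; ⇒ 3j(6 1 5; 0 1 -1)² = 5/286, sgn +1
B: Δ = 2!·10!·0!/13! = 1/858; Racah Σ t=0..0: t=0:+1/161280 = 1/161280; ⇒ 3j(6 1 5; -2 -1 3)² = 1/143, sgn +1
I_A²/I_B² = (5/286)/(1/143) = 5/2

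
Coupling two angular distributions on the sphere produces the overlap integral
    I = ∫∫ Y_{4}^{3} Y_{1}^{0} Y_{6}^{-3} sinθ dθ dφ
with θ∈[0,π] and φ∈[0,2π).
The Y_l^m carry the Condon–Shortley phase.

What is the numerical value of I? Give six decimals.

triangle: need 3≤l₃≤5, have 6; I=0

0.000000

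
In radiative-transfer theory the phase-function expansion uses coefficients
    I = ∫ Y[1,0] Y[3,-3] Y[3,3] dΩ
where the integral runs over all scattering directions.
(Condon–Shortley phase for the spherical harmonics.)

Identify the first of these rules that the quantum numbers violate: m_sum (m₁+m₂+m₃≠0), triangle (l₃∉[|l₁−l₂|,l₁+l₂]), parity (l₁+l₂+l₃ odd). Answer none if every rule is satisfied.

Σmᵢ = 0  ✓
l₃∈[|l₁−l₂|,l₁+l₂]=[2,4], have l₃=3  ✓
Σlᵢ = 7 ⇒ odd  ✗

parity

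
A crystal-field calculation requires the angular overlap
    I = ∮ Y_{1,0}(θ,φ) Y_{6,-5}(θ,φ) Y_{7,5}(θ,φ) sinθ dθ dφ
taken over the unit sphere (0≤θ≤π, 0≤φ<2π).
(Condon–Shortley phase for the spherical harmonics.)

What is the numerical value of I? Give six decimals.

m-sum 0 ✓  L=14 even ✓  5≤7≤7 ✓
Π(2lᵢ+1) = 3×13×15 = 585
triangle coeff Δ(1,6,7) = 1/1365
Σ_t [0,0]: t=0:+1/518400 = 1/518400
(3j)²=7/195 [(1 6 7; 0 0 0)], sign=-1
Σ_t [0,0]: t=0:+1/39916800 = 1/39916800
(3j)²=8/455 [(1 6 7; 0 -5 5)], sign=+1
⇒ 4πI² = 24/65
I = (-1)√(24/65/(4π)) = -0.17141310

-0.171413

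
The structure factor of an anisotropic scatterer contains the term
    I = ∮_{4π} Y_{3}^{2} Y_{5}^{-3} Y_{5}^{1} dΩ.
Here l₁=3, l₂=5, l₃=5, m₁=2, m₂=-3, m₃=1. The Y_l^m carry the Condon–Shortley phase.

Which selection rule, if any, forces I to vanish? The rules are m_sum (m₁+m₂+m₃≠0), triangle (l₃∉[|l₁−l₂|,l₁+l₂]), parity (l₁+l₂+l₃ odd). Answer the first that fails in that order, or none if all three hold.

parity

azimuthal sum: 2 − 3 + 1 = 0  ✓
2 ≤ 5 ≤ 8 (triangle on l)  ✓
L = 3 + 5 + 5 = 13 (odd)  ✗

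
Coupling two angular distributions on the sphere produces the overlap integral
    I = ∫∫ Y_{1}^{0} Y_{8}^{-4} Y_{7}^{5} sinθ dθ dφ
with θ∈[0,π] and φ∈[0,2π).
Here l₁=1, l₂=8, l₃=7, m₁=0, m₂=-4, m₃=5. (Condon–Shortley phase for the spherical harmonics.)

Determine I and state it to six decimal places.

0.000000

Σmᵢ = 1 ≠ 0, so the φ-integral vanishes; I = 0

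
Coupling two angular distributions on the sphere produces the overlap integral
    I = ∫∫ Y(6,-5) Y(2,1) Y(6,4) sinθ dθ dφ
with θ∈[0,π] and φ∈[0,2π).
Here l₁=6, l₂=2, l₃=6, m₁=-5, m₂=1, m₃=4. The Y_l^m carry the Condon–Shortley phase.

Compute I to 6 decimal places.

Rules hold: Σm=0, L=14 even, 4≤6≤8.
N = 13·5·13 = 845
Δ = 2!·10!·2!/15! = 1/90090
Racah Σ t=0..2: t=0:+1/69120 t=1:−1/14400 t=2:+1/69120 = -7/172800
⇒ 3j(6 2 6; 0 0 0)² = 14/715, sgn -1
Racah Σ t=1..2: t=1:−1/7257600 t=2:+1/725760 = 1/806400
⇒ 3j(6 2 6; -5 1 4)² = 27/910, sgn +1
4πI² = N·(3j₀)²·(3jₘ)² = 27/55
I = -1·√(0.490909/4π) = -0.19764945

-0.197649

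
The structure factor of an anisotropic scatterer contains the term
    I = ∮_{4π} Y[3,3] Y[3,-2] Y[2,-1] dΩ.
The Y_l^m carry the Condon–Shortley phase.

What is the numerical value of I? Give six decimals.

Checks pass: Σm=0; 8 even; l₃=2∈[0,6].
(2·3+1)(2·3+1)(2·2+1) = 245
Δ: 4! 2! 2! / 9! → 1/3780
sum: t=1:−1/24 t=2:+1/4 t=3:−1/24 = 1/6
3j²(3 3 2; 0 0 0) = Δ·Π!·Σ² = 4/105  (sign +1)
sum: t=0:+1/48 = 1/48
3j²(3 3 2; 3 -2 -1) = Δ·Π!·Σ² = 5/84  (sign -1)
combine: 4πI² = 245·4/105·5/84 = 5/9
take √, sign -1: I = -0.21026104

-0.210261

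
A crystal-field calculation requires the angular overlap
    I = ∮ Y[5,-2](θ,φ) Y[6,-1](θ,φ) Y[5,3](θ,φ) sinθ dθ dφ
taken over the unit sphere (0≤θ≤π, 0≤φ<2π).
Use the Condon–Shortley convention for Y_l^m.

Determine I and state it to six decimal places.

0.016235

Checks pass: Σm=0; 16 even; l₃=5∈[1,11].
(2·5+1)(2·6+1)(2·5+1) = 1573
Δ: 6! 4! 6! / 17! → 1/28588560
sum: t=1:−1/345600 t=2:+1/13824 t=3:−1/5184 t=4:+1/13824 t=5:−1/345600 = -7/129600
3j²(5 6 5; 0 0 0) = Δ·Π!·Σ² = 80/7293  (sign +1)
sum: t=3:−1/41472 t=4:+1/34560 t=5:−1/345600 = 1/518400
3j²(5 6 5; -2 -1 3) = Δ·Π!·Σ² = 7/36465  (sign +1)
combine: 4πI² = 1573·80/7293·7/36465 = 112/33813
take √, sign +1: I = 0.01623537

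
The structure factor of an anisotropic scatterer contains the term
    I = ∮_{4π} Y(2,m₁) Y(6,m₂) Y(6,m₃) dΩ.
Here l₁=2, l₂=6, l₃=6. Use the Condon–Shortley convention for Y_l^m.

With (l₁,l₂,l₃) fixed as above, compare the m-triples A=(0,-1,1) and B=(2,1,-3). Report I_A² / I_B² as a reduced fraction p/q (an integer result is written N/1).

Shared (l₁,l₂,l₃)=(2,6,6): N and (l;000)² cancel in I_A²/I_B².
A: Δ = 2!·2!·10!/15! = 1/90090; Racah Σ t=0..2: t=0:+1/57600 t=1:−1/17280 t=2:+1/120960 = -13/403200; ⇒ 3j(2 6 6; 0 -1 1)² = 13/770, sgn +1
B: Δ = 2!·2!·10!/15! = 1/90090; Racah Σ t=0..0: t=0:+1/120960 = 1/120960; ⇒ 3j(2 6 6; 2 1 -3)² = 24/1001, sgn -1
I_A²/I_B² = (13/770)/(24/1001) = 169/240

169/240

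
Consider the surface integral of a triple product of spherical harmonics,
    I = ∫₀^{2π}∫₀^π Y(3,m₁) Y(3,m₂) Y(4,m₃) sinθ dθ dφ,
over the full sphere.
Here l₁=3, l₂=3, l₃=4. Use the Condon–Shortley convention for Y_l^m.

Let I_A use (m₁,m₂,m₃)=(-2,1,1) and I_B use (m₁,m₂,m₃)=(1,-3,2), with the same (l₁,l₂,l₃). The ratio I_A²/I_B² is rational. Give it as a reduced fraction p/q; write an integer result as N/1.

16/27

Shared (l₁,l₂,l₃)=(3,3,4): N and (l;000)² cancel in I_A²/I_B².
A: Δ = 2!·4!·4!/11! = 1/34650; Racah Σ t=1..2: t=1:−1/144 t=2:+1/48 = 1/72; ⇒ 3j(3 3 4; -2 1 1)² = 16/693, sgn -1
B: Δ = 2!·4!·4!/11! = 1/34650; Racah Σ t=0..0: t=0:+1/192 = 1/192; ⇒ 3j(3 3 4; 1 -3 2)² = 3/77, sgn +1
I_A²/I_B² = (16/693)/(3/77) = 16/27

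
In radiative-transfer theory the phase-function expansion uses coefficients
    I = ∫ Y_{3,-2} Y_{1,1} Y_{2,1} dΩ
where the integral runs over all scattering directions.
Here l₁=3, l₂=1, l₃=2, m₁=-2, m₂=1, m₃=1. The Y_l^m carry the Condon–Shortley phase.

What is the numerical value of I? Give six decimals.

Checks pass: Σm=0; 6 even; l₃=2∈[2,4].
(2·3+1)(2·1+1)(2·2+1) = 105
Δ: 2! 4! 0! / 7! → 1/105
sum: t=1:−1/4 = -1/4
3j²(3 1 2; 0 0 0) = Δ·Π!·Σ² = 3/35  (sign -1)
sum: t=2:+1/12 = 1/12
3j²(3 1 2; -2 1 1) = Δ·Π!·Σ² = 2/21  (sign -1)
combine: 4πI² = 105·3/35·2/21 = 6/7
take √, sign +1: I = 0.26116903

0.261169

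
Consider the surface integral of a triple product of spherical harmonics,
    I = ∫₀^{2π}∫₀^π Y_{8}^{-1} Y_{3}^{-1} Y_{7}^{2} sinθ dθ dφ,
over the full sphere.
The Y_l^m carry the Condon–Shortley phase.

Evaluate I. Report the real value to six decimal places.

0.048853

m-sum 0 ✓  L=18 even ✓  5≤7≤11 ✓
Π(2lᵢ+1) = 17×7×15 = 1785
triangle coeff Δ(8,3,7) = 1/5290740
Σ_t [1,3]: t=1:−1/7257600 t=2:+1/2073600 t=3:−1/7257600 = 1/4838400
(3j)²=252/20995 [(8 3 7; 0 0 0)], sign=-1
Σ_t [0,2]: t=0:+1/104509440 t=1:−1/5806080 t=2:+1/4838400 = 23/522547200
(3j)²=529/377910 [(8 3 7; -1 -1 2)], sign=-1
⇒ 4πI² = 155526/5185765
I = (+1)√(155526/5185765/(4π)) = 0.04885288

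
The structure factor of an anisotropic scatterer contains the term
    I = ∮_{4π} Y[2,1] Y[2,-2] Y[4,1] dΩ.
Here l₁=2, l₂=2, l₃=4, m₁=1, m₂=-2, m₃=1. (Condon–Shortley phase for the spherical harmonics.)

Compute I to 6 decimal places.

-0.090112

m-sum 0 ✓  L=8 even ✓  0≤4≤4 ✓
Π(2lᵢ+1) = 5×5×9 = 225
triangle coeff Δ(2,2,4) = 1/630
Σ_t [0,0]: t=0:+1/16 = 1/16
(3j)²=2/35 [(2 2 4; 0 0 0)], sign=+1
Σ_t [0,0]: t=0:+1/144 = 1/144
(3j)²=1/126 [(2 2 4; 1 -2 1)], sign=-1
⇒ 4πI² = 5/49
I = (-1)√(5/49/(4π)) = -0.09011188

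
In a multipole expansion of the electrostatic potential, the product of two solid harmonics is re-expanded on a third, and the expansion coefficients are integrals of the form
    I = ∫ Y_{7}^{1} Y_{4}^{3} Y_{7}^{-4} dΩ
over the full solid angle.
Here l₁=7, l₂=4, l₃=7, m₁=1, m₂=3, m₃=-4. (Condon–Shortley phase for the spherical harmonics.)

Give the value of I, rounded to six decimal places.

-0.140104

Rules hold: Σm=0, L=18 even, 3≤7≤11.
N = 15·9·15 = 2025
Δ = 4!·10!·4!/19! = 1/58198140
Racah Σ t=0..4: t=0:+1/17418240 t=1:−1/622080 t=2:+1/230400 t=3:−1/622080 t=4:+1/17418240 = 1/806400
⇒ 3j(7 4 7; 0 0 0)² = 2268/230945, sgn -1
Racah Σ t=3..4: t=3:−1/4354560 t=4:+1/11612160 = -1/6967296
⇒ 3j(7 4 7; 1 3 -4)² = 625/50388, sgn +1
4πI² = N·(3j₀)²·(3jₘ)² = 47840625/193947611
I = -1·√(0.246668/4π) = -0.14010424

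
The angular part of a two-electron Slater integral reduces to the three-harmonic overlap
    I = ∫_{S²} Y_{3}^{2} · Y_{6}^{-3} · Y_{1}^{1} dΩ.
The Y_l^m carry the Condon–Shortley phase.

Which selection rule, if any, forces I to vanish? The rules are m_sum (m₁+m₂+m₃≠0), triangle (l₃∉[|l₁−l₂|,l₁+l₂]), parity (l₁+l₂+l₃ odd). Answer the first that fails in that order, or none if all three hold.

triangle

m₁+m₂+m₃ = 2 − 3 + 1 = 0  ✓
triangle: |3−6|=3 ≤ l₃=1 ≤ 3+6=9  ✗
parity: l₁+l₂+l₃ = 10 is even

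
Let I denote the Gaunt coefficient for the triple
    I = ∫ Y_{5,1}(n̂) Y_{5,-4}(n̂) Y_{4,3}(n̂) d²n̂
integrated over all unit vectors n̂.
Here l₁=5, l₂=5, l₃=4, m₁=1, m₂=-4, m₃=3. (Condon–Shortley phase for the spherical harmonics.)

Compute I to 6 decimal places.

-0.168084

Rules hold: Σm=0, L=14 even, 0≤4≤10.
N = 11·11·9 = 1089
Δ = 6!·4!·4!/15! = 1/3153150
Racah Σ t=1..5: t=1:−1/69120 t=2:+1/1728 t=3:−1/576 t=4:+1/1728 t=5:−1/69120 = -7/11520
⇒ 3j(5 5 4; 0 0 0)² = 2/143, sgn -1
Racah Σ t=0..1: t=0:+1/103680 t=1:−1/17280 = -1/20736
⇒ 3j(5 5 4; 1 -4 3)² = 10/429, sgn +1
4πI² = N·(3j₀)²·(3jₘ)² = 60/169
I = -1·√(0.35503/4π) = -0.16808437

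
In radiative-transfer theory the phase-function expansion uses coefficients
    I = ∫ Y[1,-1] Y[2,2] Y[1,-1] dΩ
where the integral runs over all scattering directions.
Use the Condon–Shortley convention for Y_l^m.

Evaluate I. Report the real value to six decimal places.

Rules hold: Σm=0, L=4 even, 1≤1≤3.
N = 3·5·3 = 45
Δ = 2!·0!·2!/5! = 1/30
Racah Σ t=1..1: t=1:−1/1 = -1/1
⇒ 3j(1 2 1; 0 0 0)² = 2/15, sgn +1
Racah Σ t=2..2: t=2:+1/4 = 1/4
⇒ 3j(1 2 1; -1 2 -1)² = 1/5, sgn +1
4πI² = N·(3j₀)²·(3jₘ)² = 6/5
I = +1·√(1.2/4π) = 0.30901936

0.309019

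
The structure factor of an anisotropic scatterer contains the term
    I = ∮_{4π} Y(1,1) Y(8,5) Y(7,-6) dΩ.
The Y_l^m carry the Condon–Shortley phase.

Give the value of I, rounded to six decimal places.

Checks pass: Σm=0; 16 even; l₃=7∈[7,9].
(2·1+1)(2·8+1)(2·7+1) = 765
Δ: 2! 0! 14! / 17! → 1/2040
sum: t=1:−1/25401600 = -1/25401600
3j²(1 8 7; 0 0 0) = Δ·Π!·Σ² = 8/255  (sign +1)
sum: t=0:+1/12454041600 = 1/12454041600
3j²(1 8 7; 1 5 -6) = Δ·Π!·Σ² = 1/680  (sign -1)
combine: 4πI² = 765·8/255·1/680 = 3/85
take √, sign -1: I = -0.05299638

-0.052996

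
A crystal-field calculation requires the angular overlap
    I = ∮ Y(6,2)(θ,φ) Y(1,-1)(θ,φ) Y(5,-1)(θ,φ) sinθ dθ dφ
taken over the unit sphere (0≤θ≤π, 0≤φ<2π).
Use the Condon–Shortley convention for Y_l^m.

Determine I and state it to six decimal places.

Checks pass: Σm=0; 12 even; l₃=5∈[5,7].
(2·6+1)(2·1+1)(2·5+1) = 429
Δ: 2! 10! 0! / 13! → 1/858
sum: t=1:−1/14400 = -1/14400
3j²(6 1 5; 0 0 0) = Δ·Π!·Σ² = 6/143  (sign +1)
sum: t=0:+1/34560 = 1/34560
3j²(6 1 5; 2 -1 -1) = Δ·Π!·Σ² = 14/429  (sign +1)
combine: 4πI² = 429·6/143·14/429 = 84/143
take √, sign +1: I = 0.21620548

0.216205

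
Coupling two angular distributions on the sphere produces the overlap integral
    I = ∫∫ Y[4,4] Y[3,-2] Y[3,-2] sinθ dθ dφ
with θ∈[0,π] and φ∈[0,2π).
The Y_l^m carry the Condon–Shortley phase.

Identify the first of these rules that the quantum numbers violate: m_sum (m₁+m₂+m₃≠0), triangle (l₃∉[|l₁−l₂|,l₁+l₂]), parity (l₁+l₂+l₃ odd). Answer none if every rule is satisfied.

none

m₁+m₂+m₃ = 4 − 2 − 2 = 0  ✓
triangle: |4−3|=1 ≤ l₃=3 ≤ 4+3=7  ✓
parity: l₁+l₂+l₃ = 10 is even  ✓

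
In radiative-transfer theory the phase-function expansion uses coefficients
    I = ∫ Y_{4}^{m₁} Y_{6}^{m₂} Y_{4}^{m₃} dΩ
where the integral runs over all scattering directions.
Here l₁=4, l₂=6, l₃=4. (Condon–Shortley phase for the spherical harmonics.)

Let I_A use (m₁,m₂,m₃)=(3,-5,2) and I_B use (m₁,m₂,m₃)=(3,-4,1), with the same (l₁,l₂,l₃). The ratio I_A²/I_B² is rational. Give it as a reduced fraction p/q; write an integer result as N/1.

Shared (l₁,l₂,l₃)=(4,6,4): N and (l;000)² cancel in I_A²/I_B².
A: Δ = 6!·2!·6!/15! = 1/1261260; Racah Σ t=0..1: t=0:+1/86400 t=1:−1/172800 = 1/172800; ⇒ 3j(4 6 4; 3 -5 2)² = 1/130, sgn +1
B: Δ = 6!·2!·6!/15! = 1/1261260; Racah Σ t=0..1: t=0:+1/34560 t=1:−1/28800 = -1/172800; ⇒ 3j(4 6 4; 3 -4 1)² = 1/1430, sgn +1
I_A²/I_B² = (1/130)/(1/1430) = 11/1

11/1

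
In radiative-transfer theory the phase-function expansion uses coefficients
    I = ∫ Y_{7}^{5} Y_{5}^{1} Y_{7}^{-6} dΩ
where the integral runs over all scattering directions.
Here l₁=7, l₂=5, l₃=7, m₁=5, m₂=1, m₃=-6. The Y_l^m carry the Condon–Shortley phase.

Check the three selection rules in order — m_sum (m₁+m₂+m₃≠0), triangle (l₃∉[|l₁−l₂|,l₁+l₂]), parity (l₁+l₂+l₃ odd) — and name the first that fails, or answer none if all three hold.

azimuthal sum: 5 + 1 − 6 = 0  ✓
2 ≤ 7 ≤ 12 (triangle on l)  ✓
L = 7 + 5 + 7 = 19 (odd)  ✗

parity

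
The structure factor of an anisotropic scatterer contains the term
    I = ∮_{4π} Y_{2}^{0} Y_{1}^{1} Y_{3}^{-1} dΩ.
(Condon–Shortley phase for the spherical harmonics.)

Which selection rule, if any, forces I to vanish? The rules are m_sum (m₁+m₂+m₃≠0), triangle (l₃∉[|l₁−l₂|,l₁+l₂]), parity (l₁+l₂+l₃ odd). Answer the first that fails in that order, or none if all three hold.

none

m₁+m₂+m₃ = 0 + 1 − 1 = 0  ✓
triangle: |2−1|=1 ≤ l₃=3 ≤ 2+1=3  ✓
parity: l₁+l₂+l₃ = 6 is even  ✓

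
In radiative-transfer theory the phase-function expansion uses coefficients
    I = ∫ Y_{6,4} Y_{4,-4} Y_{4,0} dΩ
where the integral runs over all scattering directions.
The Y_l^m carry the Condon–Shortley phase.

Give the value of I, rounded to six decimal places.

Rules hold: Σm=0, L=14 even, 2≤4≤10.
N = 13·9·9 = 1053
Δ = 6!·6!·2!/15! = 1/1261260
Racah Σ t=2..4: t=2:+1/4608 t=3:−1/1296 t=4:+1/4608 = -7/20736
⇒ 3j(6 4 4; 0 0 0)² = 20/1287, sgn -1
Racah Σ t=0..0: t=0:+1/69120 = 1/69120
⇒ 3j(6 4 4; 4 -4 0)² = 4/143, sgn +1
4πI² = N·(3j₀)²·(3jₘ)² = 720/1573
I = -1·√(0.457724/4π) = -0.19085211

-0.190852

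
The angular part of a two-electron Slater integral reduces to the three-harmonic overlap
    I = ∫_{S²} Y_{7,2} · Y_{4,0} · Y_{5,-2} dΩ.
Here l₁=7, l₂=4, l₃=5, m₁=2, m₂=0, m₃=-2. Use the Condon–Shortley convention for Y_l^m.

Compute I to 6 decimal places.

Rules hold: Σm=0, L=16 even, 3≤5≤11.
N = 15·9·11 = 1485
Δ = 6!·8!·2!/17! = 1/6126120
Racah Σ t=2..4: t=2:+1/69120 t=3:−1/20736 t=4:+1/69120 = -1/51840
⇒ 3j(7 4 5; 0 0 0)² = 280/21879, sgn +1
Racah Σ t=2..4: t=2:+1/69120 t=3:−1/51840 t=4:+1/483840 = -1/362880
⇒ 3j(7 4 5; 2 0 -2)² = 16/17017, sgn +1
4πI² = N·(3j₀)²·(3jₘ)² = 9600/537251
I = +1·√(0.0178687/4π) = 0.03770874

0.037709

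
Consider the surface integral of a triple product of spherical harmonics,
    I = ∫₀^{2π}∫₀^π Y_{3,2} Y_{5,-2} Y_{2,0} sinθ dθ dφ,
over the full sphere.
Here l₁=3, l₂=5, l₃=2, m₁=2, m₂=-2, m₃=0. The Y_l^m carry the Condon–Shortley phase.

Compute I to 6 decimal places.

0.190188

Checks pass: Σm=0; 10 even; l₃=2∈[2,8].
(2·3+1)(2·5+1)(2·2+1) = 385
Δ: 6! 0! 4! / 11! → 1/2310
sum: t=3:−1/144 = -1/144
3j²(3 5 2; 0 0 0) = Δ·Π!·Σ² = 10/231  (sign -1)
sum: t=1:−1/480 = -1/480
3j²(3 5 2; 2 -2 0) = Δ·Π!·Σ² = 3/110  (sign -1)
combine: 4πI² = 385·10/231·3/110 = 5/11
take √, sign +1: I = 0.19018827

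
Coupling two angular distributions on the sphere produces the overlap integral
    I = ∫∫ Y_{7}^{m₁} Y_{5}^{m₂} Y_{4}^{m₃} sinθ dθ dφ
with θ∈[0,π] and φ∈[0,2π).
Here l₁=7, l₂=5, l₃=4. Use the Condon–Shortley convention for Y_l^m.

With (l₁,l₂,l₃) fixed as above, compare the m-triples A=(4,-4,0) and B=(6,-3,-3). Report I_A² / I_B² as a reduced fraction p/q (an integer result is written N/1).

576/455

Shared (l₁,l₂,l₃)=(7,5,4): N and (l;000)² cancel in I_A²/I_B².
A: Δ = 8!·6!·2!/17! = 1/6126120; Racah Σ t=0..1: t=0:+1/1451520 t=1:−1/483840 = -1/725760; ⇒ 3j(7 5 4; 4 -4 0)² = 24/1547, sgn -1
B: Δ = 8!·6!·2!/17! = 1/6126120; Racah Σ t=0..1: t=0:+1/9676800 t=1:−1/3628800 = -1/5806080; ⇒ 3j(7 5 4; 6 -3 -3)² = 5/408, sgn +1
I_A²/I_B² = (24/1547)/(5/408) = 576/455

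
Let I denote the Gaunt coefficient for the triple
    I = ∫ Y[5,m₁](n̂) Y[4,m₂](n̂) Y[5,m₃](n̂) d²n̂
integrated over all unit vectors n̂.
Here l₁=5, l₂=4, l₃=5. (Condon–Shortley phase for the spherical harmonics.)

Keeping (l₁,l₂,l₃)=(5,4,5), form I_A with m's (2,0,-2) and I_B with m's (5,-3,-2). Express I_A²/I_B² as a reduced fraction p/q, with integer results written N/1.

1/42

Shared (l₁,l₂,l₃)=(5,4,5): N and (l;000)² cancel in I_A²/I_B².
A: Δ = 4!·6!·4!/15! = 1/3153150; Racah Σ t=0..3: t=0:+1/20736 t=1:−1/1728 t=2:+1/1920 t=3:−1/25920 = -1/20736; ⇒ 3j(5 4 5; 2 0 -2)² = 1/2574, sgn +1
B: Δ = 4!·6!·4!/15! = 1/3153150; Racah Σ t=0..0: t=0:+1/103680 = 1/103680; ⇒ 3j(5 4 5; 5 -3 -2)² = 7/429, sgn -1
I_A²/I_B² = (1/2574)/(7/429) = 1/42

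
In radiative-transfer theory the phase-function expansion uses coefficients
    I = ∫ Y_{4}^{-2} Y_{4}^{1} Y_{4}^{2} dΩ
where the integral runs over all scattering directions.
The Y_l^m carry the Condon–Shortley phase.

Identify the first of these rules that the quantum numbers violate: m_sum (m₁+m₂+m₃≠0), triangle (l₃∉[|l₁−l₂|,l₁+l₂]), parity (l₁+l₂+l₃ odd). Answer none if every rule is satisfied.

m_sum

Σmᵢ = 1  ✗
l₃∈[|l₁−l₂|,l₁+l₂]=[0,8], have l₃=4
Σlᵢ = 12 ⇒ even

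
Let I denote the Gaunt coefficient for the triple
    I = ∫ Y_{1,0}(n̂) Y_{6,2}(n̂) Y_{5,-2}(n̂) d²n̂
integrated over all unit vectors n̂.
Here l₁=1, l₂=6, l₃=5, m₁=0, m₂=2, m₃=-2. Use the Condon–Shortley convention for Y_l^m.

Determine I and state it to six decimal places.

0.231133

Rules hold: Σm=0, L=12 even, 5≤5≤7.
N = 3·13·11 = 429
Δ = 2!·0!·10!/13! = 1/858
Racah Σ t=1..1: t=1:−1/14400 = -1/14400
⇒ 3j(1 6 5; 0 0 0)² = 6/143, sgn +1
Racah Σ t=1..1: t=1:−1/30240 = -1/30240
⇒ 3j(1 6 5; 0 2 -2)² = 16/429, sgn +1
4πI² = N·(3j₀)²·(3jₘ)² = 96/143
I = +1·√(0.671329/4π) = 0.23113338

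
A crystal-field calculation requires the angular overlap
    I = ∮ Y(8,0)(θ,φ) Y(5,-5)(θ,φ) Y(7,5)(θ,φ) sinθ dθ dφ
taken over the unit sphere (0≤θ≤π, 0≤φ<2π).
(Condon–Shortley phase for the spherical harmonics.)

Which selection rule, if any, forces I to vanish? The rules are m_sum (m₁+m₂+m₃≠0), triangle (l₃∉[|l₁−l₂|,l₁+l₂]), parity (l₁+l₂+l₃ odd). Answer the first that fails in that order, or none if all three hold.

none

azimuthal sum: 0 − 5 + 5 = 0  ✓
3 ≤ 7 ≤ 13 (triangle on l)  ✓
L = 8 + 5 + 7 = 20 (even)  ✓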